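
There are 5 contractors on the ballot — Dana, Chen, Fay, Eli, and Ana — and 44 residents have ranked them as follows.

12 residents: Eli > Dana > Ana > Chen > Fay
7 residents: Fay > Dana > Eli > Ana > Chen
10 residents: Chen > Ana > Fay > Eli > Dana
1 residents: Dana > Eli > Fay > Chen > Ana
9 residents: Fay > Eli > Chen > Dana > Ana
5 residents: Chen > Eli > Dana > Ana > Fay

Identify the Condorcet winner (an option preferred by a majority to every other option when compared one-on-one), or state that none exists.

Head-to-head results (44 voters total):
Dana vs Chen: Chen wins 24–20.
Dana vs Fay: Fay wins 26–18.
Dana vs Eli: Eli wins 36–8.
Dana vs Ana: Dana wins 34–10.
Chen vs Fay: Chen wins 27–17.
Chen vs Eli: Eli wins 29–15.
Chen vs Ana: Chen wins 25–19.
Fay vs Eli: Fay wins 26–18.
Fay vs Ana: Ana wins 27–17.
Eli vs Ana: Eli wins 34–10.
No candidate beats all others: Dana beats Ana beats Fay beats Dana, a majority cycle.

There is no Condorcet winner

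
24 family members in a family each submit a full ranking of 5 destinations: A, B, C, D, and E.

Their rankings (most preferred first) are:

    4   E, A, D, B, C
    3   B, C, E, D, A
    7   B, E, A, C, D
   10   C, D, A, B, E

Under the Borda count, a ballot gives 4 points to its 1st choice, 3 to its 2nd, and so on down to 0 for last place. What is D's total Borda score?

41

Borda scores:
  A: 4·3 + 3·0 + 7·2 + 10·2 = 46
  B: 4·1 + 3·4 + 7·4 + 10·1 = 54
  C: 4·0 + 3·3 + 7·1 + 10·4 = 56
  D: 4·2 + 3·1 + 7·0 + 10·3 = 41
  E: 4·4 + 3·2 + 7·3 + 10·0 = 43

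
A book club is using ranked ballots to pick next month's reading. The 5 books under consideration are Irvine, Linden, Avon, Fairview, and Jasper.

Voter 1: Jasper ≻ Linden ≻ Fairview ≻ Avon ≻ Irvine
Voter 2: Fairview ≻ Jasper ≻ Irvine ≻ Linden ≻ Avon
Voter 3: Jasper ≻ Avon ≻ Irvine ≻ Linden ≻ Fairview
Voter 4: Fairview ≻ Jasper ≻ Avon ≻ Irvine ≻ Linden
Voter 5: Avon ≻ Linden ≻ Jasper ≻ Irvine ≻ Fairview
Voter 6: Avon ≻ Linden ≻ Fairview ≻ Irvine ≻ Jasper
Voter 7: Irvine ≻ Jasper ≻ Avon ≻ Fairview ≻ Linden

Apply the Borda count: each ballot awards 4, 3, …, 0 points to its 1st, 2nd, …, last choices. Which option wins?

Jasper

Borda scores:
  Irvine: 0 + 2 + 2 + 1 + 1 + 1 + 4 = 11
  Linden: 3 + 1 + 1 + 0 + 3 + 3 + 0 = 11
  Avon: 1 + 0 + 3 + 2 + 4 + 4 + 2 = 16
  Fairview: 2 + 4 + 0 + 4 + 0 + 2 + 1 = 13
  Jasper: 4 + 3 + 4 + 3 + 2 + 0 + 3 = 19
Jasper has the highest total.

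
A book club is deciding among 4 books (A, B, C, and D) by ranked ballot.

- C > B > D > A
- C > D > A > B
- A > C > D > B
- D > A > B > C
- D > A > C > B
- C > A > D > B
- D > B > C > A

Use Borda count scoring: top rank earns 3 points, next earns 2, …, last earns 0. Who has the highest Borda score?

D

Borda scores:
  A: 0 + 1 + 3 + 2 + 2 + 2 + 0 = 10
  B: 2 + 0 + 0 + 1 + 0 + 0 + 2 = 5
  C: 3 + 3 + 2 + 0 + 1 + 3 + 1 = 13
  D: 1 + 2 + 1 + 3 + 3 + 1 + 3 = 14
D has the highest total.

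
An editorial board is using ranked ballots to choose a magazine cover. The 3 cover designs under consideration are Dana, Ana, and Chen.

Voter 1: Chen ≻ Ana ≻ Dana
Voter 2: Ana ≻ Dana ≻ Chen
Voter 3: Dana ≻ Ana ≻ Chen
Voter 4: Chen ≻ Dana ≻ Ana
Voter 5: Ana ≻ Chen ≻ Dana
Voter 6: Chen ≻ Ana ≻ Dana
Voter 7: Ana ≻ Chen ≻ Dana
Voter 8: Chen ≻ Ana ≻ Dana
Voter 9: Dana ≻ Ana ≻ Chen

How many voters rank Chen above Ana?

4

Ballots ranking Chen above Ana: 4.
Ballots ranking Ana above Chen: 5.
So 4 of 9 voters prefer Chen to Ana.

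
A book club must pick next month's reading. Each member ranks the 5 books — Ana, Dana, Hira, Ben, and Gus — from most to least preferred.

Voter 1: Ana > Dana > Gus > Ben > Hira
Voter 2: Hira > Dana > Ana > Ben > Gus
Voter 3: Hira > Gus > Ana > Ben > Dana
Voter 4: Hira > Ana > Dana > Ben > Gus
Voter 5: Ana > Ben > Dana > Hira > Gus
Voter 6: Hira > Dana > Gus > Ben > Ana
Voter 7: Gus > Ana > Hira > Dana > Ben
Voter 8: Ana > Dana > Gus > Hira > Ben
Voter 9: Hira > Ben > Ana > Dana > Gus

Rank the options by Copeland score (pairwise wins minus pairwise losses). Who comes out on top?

Pairwise results:
  Ana vs Dana: Ana wins 7–2.
  Ana vs Hira: Hira wins 5–4.
  Ana vs Ben: Ana wins 7–2.
  Ana vs Gus: Ana wins 6–3.
  Dana vs Hira: Hira wins 6–3.
  Dana vs Ben: Dana wins 6–3.
  Dana vs Gus: Dana wins 7–2.
  Hira vs Ben: Hira wins 7–2.
  Hira vs Gus: Hira wins 6–3.
  Ben vs Gus: Gus wins 5–4.
Copeland scores (wins − losses):
  Ana: 3 − 1 = 2
  Dana: 2 − 2 = 0
  Hira: 4 − 0 = 4
  Ben: 0 − 4 = -4
  Gus: 1 − 3 = -2
Hira has the best Copeland score.

Hira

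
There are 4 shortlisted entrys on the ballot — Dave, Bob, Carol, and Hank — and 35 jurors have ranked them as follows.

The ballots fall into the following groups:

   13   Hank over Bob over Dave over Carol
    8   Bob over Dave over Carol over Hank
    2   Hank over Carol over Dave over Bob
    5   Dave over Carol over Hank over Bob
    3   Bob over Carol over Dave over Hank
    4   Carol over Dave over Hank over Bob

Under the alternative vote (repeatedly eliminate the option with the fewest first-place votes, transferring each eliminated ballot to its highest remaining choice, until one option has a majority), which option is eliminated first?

Carol

Round 1: Hank 15, Bob 11, Dave 5, Carol 4. Carol has the fewest and is eliminated.
Round 2: Hank 15, Bob 11, Dave 9. Dave has the fewest and is eliminated.
Round 3: Hank 24, Bob 11. Hank has a majority.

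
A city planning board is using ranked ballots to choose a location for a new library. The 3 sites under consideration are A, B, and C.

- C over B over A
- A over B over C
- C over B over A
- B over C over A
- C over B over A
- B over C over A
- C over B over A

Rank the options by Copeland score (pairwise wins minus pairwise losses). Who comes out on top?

C

Pairwise results:
  A vs B: B wins 6–1.
  A vs C: C wins 6–1.
  B vs C: C wins 4–3.
Copeland scores (wins − losses):
  A: 0 − 2 = -2
  B: 1 − 1 = 0
  C: 2 − 0 = 2
C has the best Copeland score.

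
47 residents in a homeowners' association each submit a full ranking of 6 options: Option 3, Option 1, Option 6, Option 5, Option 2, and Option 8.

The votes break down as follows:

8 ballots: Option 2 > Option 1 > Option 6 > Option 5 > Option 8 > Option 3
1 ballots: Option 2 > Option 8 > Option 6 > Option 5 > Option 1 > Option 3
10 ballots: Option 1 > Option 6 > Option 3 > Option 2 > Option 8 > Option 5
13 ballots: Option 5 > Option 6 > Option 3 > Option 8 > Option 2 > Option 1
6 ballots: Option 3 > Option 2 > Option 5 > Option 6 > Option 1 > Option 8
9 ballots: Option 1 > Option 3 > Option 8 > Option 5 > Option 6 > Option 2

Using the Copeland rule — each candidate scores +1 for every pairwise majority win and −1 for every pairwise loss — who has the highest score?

Option 1

Pairwise results:
  Option 3 vs Option 1: Option 1 wins 28–19.
  Option 3 vs Option 6: Option 6 wins 32–15.
  Option 3 vs Option 5: Option 3 wins 25–22.
  Option 3 vs Option 2: Option 3 wins 38–9.
  Option 3 vs Option 8: Option 3 wins 38–9.
  Option 1 vs Option 6: Option 1 wins 27–20.
  Option 1 vs Option 5: Option 1 wins 27–20.
  Option 1 vs Option 2: Option 2 wins 28–19.
  Option 1 vs Option 8: Option 1 wins 33–14.
  Option 6 vs Option 5: Option 5 wins 28–19.
  Option 6 vs Option 2: Option 6 wins 32–15.
  Option 6 vs Option 8: Option 6 wins 37–10.
  Option 5 vs Option 2: Option 2 wins 25–22.
  Option 5 vs Option 8: Option 5 wins 27–20.
  Option 2 vs Option 8: Option 2 wins 25–22.
Copeland scores (wins − losses):
  Option 3: 3 − 2 = 1
  Option 1: 4 − 1 = 3
  Option 6: 3 − 2 = 1
  Option 5: 2 − 3 = -1
  Option 2: 3 − 2 = 1
  Option 8: 0 − 5 = -5
Option 1 has the best Copeland score.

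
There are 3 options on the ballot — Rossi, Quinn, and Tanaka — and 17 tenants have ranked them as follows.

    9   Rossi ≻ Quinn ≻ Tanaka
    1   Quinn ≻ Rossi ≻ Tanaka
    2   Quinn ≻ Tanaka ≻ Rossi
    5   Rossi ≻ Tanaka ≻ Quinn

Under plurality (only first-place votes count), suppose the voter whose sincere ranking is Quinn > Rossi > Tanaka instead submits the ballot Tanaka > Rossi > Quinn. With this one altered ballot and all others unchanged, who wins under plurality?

Rossi

First-place totals with the altered ballot: Rossi 14, Quinn 2, Tanaka 1.
The winner is unchanged: still Rossi.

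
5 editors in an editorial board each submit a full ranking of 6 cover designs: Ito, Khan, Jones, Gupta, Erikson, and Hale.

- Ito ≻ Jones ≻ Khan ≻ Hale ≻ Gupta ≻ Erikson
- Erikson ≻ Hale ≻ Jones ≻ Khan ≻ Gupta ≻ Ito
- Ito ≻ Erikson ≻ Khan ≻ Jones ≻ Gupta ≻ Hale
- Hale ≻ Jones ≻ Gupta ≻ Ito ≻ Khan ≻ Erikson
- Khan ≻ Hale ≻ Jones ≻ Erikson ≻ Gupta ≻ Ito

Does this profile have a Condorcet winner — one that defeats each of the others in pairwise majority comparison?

No

Head-to-head results (5 voters total):
Ito vs Khan: Ito wins 3–2.
Ito vs Jones: Jones wins 3–2.
Ito vs Gupta: Gupta wins 3–2.
Ito vs Erikson: Ito wins 3–2.
Ito vs Hale: Hale wins 3–2.
Khan vs Jones: Jones wins 3–2.
Khan vs Gupta: Khan wins 4–1.
Khan vs Erikson: Khan wins 3–2.
Khan vs Hale: Khan wins 3–2.
Jones vs Gupta: Jones wins 5–0.
Jones vs Erikson: Jones wins 3–2.
Jones vs Hale: Hale wins 3–2.
Gupta vs Erikson: Erikson wins 3–2.
Gupta vs Hale: Hale wins 4–1.
Erikson vs Hale: Hale wins 3–2.
No candidate beats all others: Ito beats Khan beats Gupta beats Ito, a majority cycle.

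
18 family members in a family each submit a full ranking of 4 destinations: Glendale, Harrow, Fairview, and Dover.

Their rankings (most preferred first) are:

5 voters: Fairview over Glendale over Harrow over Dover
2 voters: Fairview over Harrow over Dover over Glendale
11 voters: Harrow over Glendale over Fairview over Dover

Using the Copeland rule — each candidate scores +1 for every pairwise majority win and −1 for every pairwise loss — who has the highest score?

Harrow

Pairwise results:
  Glendale vs Harrow: Harrow wins 13–5.
  Glendale vs Fairview: Glendale wins 11–7.
  Glendale vs Dover: Glendale wins 16–2.
  Harrow vs Fairview: Harrow wins 11–7.
  Harrow vs Dover: Harrow wins 18–0.
  Fairview vs Dover: Fairview wins 18–0.
Copeland scores (wins − losses):
  Glendale: 2 − 1 = 1
  Harrow: 3 − 0 = 3
  Fairview: 1 − 2 = -1
  Dover: 0 − 3 = -3
Harrow has the best Copeland score.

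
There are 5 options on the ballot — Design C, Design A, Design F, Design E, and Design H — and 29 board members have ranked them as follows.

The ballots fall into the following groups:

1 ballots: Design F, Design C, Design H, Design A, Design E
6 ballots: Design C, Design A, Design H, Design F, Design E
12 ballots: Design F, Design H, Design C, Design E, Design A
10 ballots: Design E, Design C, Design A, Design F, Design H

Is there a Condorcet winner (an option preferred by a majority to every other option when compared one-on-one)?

Head-to-head results (29 voters total):
Design C vs Design A: Design C wins 29–0.
Design C vs Design F: Design C wins 16–13.
Design C vs Design E: Design C wins 19–10.
Design C vs Design H: Design C wins 17–12.
Design A vs Design F: Design A wins 16–13.
Design A vs Design E: Design E wins 22–7.
Design A vs Design H: Design A wins 16–13.
Design F vs Design E: Design F wins 19–10.
Design F vs Design H: Design F wins 23–6.
Design E vs Design H: Design H wins 19–10.
Design C beats each rival — Design A (29–0), Design F (16–13), Design E (19–10), Design H (17–12) — so Design C is the Condorcet winner.

Yes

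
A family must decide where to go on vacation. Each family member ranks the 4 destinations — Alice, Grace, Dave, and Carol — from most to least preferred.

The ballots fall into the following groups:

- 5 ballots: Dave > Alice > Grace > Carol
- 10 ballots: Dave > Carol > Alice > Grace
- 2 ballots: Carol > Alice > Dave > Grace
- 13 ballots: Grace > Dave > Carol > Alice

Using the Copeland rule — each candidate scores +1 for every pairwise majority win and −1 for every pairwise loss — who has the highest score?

Pairwise results:
  Alice vs Grace: Alice wins 17–13.
  Alice vs Dave: Dave wins 28–2.
  Alice vs Carol: Carol wins 25–5.
  Grace vs Dave: Dave wins 17–13.
  Grace vs Carol: Grace wins 18–12.
  Dave vs Carol: Dave wins 28–2.
Copeland scores (wins − losses):
  Alice: 1 − 2 = -1
  Grace: 1 − 2 = -1
  Dave: 3 − 0 = 3
  Carol: 1 − 2 = -1
Dave has the best Copeland score.

Dave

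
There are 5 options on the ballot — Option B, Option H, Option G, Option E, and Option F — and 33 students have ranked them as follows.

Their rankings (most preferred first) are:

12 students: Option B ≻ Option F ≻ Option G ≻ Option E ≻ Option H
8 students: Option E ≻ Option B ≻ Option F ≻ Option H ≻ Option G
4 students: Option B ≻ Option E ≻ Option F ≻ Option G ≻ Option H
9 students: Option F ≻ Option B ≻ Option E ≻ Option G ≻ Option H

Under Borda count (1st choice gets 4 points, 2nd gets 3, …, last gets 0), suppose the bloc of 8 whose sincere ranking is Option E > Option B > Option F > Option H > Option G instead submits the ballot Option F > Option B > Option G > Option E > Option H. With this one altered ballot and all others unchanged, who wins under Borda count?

Borda totals with the altered ballot: Option B 115, Option H 0, Option G 53, Option E 50, Option F 112.
The winner is unchanged: still Option B.

Option B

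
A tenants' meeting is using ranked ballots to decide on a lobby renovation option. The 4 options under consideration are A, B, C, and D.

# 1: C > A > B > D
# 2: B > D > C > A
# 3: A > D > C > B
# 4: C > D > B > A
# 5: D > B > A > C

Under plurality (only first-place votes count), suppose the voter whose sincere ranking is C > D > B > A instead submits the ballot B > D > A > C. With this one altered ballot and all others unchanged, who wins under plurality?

First-place totals with the altered ballot: A 1, B 2, C 1, D 1.
The switch changes the winner from C to B.

B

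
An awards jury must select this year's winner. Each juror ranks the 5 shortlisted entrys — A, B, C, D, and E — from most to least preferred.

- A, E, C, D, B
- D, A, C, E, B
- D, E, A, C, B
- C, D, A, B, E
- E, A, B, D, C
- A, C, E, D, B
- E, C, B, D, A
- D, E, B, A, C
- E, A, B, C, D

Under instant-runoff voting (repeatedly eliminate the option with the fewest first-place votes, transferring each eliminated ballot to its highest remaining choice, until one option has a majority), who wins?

Round 1: D 3, E 3, A 2, C 1, B 0. B has the fewest and is eliminated.
Round 2: D 3, E 3, A 2, C 1. C has the fewest and is eliminated.
Round 3: D 4, E 3, A 2. A has the fewest and is eliminated.
Round 4: E 5, D 4. E has a majority.

E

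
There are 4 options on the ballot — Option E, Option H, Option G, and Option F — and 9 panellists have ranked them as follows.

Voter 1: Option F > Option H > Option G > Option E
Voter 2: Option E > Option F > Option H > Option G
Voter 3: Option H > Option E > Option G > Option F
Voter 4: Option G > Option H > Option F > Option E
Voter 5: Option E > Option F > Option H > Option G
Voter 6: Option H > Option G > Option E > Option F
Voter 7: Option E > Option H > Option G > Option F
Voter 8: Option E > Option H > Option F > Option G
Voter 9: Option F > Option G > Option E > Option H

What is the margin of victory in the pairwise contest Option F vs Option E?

Ballots ranking Option F above Option E: 3.
Ballots ranking Option E above Option F: 6.
Option E wins 6–3, a margin of 3.

3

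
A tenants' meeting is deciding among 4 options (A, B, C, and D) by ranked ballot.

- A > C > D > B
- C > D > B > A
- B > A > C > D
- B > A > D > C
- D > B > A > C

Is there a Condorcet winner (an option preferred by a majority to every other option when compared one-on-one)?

No

Head-to-head results (5 voters total):
A vs B: B wins 4–1.
A vs C: A wins 4–1.
A vs D: A wins 3–2.
B vs C: B wins 3–2.
B vs D: D wins 3–2.
C vs D: C wins 3–2.
No candidate beats all others: A beats D beats B beats A, a majority cycle.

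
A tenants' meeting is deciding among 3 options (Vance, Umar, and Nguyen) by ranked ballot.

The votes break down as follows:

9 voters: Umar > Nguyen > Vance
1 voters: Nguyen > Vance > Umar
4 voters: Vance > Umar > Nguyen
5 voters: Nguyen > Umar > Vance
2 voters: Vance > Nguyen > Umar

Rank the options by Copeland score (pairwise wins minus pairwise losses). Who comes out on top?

Pairwise results:
  Vance vs Umar: Umar wins 14–7.
  Vance vs Nguyen: Nguyen wins 15–6.
  Umar vs Nguyen: Umar wins 13–8.
Copeland scores (wins − losses):
  Vance: 0 − 2 = -2
  Umar: 2 − 0 = 2
  Nguyen: 1 − 1 = 0
Umar has the best Copeland score.

Umar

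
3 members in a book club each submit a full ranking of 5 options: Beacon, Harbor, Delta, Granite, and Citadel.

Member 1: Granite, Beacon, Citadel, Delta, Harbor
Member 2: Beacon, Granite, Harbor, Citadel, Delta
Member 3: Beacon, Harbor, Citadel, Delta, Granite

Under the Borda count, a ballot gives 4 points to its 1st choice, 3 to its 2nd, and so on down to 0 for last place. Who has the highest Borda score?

Beacon

Borda scores:
  Beacon: 3 + 4 + 4 = 11
  Harbor: 0 + 2 + 3 = 5
  Delta: 1 + 0 + 1 = 2
  Granite: 4 + 3 + 0 = 7
  Citadel: 2 + 1 + 2 = 5
Beacon has the highest total.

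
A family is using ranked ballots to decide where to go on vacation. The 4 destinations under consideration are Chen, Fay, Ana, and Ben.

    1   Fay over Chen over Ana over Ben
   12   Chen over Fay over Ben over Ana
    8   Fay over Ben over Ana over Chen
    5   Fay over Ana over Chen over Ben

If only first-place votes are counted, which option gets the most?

First-place vote totals:
  Chen: 12
  Fay: 14
  Ana: 0
  Ben: 0
Fay has the most first-place votes.

Fay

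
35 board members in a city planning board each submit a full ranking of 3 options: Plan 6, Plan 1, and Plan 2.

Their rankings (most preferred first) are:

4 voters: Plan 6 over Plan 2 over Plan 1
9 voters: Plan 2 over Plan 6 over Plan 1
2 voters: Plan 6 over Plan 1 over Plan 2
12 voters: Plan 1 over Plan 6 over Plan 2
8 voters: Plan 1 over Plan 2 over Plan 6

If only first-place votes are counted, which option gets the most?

Plan 1

First-place vote totals:
  Plan 6: 6
  Plan 1: 20
  Plan 2: 9
Plan 1 has the most first-place votes.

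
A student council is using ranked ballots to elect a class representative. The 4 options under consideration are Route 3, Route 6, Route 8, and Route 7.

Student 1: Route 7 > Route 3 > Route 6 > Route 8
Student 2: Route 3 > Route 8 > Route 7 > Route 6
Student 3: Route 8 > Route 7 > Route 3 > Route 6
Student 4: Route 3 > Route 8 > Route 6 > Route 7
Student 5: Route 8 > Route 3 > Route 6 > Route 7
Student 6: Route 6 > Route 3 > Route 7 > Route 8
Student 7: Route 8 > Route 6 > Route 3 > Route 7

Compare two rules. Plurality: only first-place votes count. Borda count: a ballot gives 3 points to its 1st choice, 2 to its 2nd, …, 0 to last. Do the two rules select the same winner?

Plurality first-place counts: Route 3 2, Route 6 1, Route 8 3, Route 7 1 → Route 8.
Borda totals: Route 3 14, Route 6 8, Route 8 13, Route 7 7 → Route 3.
The two rules disagree: plurality picks Route 8, Borda picks Route 3.

No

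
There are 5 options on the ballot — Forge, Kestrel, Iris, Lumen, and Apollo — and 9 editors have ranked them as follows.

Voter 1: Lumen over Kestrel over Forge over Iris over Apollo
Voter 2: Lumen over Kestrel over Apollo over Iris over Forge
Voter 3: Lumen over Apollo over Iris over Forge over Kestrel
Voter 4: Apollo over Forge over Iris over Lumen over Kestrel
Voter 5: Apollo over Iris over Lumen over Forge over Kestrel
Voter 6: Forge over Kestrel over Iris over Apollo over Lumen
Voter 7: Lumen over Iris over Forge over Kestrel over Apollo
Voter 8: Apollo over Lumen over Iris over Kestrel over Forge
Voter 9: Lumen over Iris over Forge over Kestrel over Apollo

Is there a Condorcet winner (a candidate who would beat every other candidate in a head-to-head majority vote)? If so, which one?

Lumen

Head-to-head results (9 voters total):
Forge vs Kestrel: Forge wins 6–3.
Forge vs Iris: Iris wins 6–3.
Forge vs Lumen: Lumen wins 7–2.
Forge vs Apollo: Apollo wins 5–4.
Kestrel vs Iris: Iris wins 6–3.
Kestrel vs Lumen: Lumen wins 8–1.
Kestrel vs Apollo: Kestrel wins 5–4.
Iris vs Lumen: Lumen wins 6–3.
Iris vs Apollo: Apollo wins 5–4.
Lumen vs Apollo: Lumen wins 5–4.
Lumen beats each rival — Forge (7–2), Kestrel (8–1), Iris (6–3), Apollo (5–4) — so Lumen is the Condorcet winner.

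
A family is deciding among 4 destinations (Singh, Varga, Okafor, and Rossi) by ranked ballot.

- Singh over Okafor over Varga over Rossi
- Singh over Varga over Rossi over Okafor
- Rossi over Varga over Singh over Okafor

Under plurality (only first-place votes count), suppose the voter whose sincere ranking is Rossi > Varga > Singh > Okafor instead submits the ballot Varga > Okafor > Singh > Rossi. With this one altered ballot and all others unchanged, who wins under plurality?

First-place totals with the altered ballot: Singh 2, Varga 1, Okafor 0, Rossi 0.
The winner is unchanged: still Singh.

Singh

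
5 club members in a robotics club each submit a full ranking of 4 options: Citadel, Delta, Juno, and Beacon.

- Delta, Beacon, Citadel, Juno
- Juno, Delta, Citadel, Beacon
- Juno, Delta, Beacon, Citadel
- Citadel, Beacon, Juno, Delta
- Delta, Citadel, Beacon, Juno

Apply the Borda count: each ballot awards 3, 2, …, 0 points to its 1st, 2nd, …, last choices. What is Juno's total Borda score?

Borda scores:
  Citadel: 1 + 1 + 0 + 3 + 2 = 7
  Delta: 3 + 2 + 2 + 0 + 3 = 10
  Juno: 0 + 3 + 3 + 1 + 0 = 7
  Beacon: 2 + 0 + 1 + 2 + 1 = 6

7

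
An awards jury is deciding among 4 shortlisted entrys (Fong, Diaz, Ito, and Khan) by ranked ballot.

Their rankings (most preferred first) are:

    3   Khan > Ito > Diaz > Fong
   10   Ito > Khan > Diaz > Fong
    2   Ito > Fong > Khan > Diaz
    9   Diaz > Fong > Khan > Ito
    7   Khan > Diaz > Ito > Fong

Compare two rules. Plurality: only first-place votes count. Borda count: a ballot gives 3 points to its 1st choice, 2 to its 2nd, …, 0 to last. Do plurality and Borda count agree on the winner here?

No

Plurality first-place counts: Fong 0, Diaz 9, Ito 12, Khan 10 → Ito.
Borda totals: Fong 22, Diaz 54, Ito 49, Khan 61 → Khan.
The two rules disagree: plurality picks Ito, Borda picks Khan.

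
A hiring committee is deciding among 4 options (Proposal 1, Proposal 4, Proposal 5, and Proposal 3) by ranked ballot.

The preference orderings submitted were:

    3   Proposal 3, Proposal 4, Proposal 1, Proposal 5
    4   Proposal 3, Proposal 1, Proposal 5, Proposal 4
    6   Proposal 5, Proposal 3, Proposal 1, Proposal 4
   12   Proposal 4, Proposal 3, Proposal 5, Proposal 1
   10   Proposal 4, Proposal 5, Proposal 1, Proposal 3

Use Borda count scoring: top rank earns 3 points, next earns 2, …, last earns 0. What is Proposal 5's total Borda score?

54

Borda scores:
  Proposal 1: 3·1 + 4·2 + 6·1 + 12·0 + 10·1 = 27
  Proposal 4: 3·2 + 4·0 + 6·0 + 12·3 + 10·3 = 72
  Proposal 5: 3·0 + 4·1 + 6·3 + 12·1 + 10·2 = 54
  Proposal 3: 3·3 + 4·3 + 6·2 + 12·2 + 10·0 = 57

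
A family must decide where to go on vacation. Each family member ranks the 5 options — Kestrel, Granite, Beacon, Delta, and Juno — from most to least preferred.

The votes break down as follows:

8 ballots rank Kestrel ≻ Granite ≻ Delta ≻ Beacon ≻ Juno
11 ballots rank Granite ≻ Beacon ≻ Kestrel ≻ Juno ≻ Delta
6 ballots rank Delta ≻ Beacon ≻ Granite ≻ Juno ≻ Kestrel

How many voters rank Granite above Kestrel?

Ballots ranking Granite above Kestrel: 11+6 = 17.
Ballots ranking Kestrel above Granite: 8.
So 17 of 25 voters prefer Granite to Kestrel.

17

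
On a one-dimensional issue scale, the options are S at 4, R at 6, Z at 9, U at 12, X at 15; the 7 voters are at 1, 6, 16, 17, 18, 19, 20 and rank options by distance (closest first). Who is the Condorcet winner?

X

With single-peaked preferences on a line, the Condorcet winner is the candidate closest to the median voter.
The median voter (position 17) is closest to X at 15.
Check: X vs R — voters closer to X: 5 of 7.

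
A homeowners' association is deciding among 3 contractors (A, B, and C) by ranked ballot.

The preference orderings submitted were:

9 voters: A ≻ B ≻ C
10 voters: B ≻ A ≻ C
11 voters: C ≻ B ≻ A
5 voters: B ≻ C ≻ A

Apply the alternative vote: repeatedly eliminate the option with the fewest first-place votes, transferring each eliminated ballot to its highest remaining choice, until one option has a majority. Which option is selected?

B

Round 1: B 15, C 11, A 9. A has the fewest and is eliminated.
Round 2: B 24, C 11. B has a majority.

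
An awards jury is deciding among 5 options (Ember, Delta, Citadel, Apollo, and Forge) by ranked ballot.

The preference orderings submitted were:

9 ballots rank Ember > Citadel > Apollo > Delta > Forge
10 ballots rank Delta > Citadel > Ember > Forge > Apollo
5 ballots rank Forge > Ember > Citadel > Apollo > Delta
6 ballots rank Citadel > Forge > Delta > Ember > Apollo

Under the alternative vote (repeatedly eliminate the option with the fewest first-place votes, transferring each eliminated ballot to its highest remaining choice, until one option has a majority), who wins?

Delta

Round 1: Delta 10, Ember 9, Citadel 6, Forge 5, Apollo 0. Apollo has the fewest and is eliminated.
Round 2: Delta 10, Ember 9, Citadel 6, Forge 5. Forge has the fewest and is eliminated.
Round 3: Ember 14, Delta 10, Citadel 6. Citadel has the fewest and is eliminated.
Round 4: Delta 16, Ember 14. Delta has a majority.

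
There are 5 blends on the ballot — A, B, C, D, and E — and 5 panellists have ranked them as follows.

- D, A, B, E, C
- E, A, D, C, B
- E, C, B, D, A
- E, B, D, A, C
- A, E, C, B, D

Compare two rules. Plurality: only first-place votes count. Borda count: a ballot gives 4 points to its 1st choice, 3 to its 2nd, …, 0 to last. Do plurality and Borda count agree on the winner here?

Yes

Plurality first-place counts: A 1, B 0, C 0, D 1, E 3 → E.
Borda totals: A 11, B 8, C 6, D 9, E 16 → E.
The two rules agree on E.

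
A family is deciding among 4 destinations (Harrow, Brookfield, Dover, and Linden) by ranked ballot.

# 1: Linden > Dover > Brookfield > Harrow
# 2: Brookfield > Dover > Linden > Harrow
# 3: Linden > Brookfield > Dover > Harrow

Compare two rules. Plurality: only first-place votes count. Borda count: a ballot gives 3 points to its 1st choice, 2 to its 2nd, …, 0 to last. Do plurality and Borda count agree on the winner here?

Yes

Plurality first-place counts: Harrow 0, Brookfield 1, Dover 0, Linden 2 → Linden.
Borda totals: Harrow 0, Brookfield 6, Dover 5, Linden 7 → Linden.
The two rules agree on Linden.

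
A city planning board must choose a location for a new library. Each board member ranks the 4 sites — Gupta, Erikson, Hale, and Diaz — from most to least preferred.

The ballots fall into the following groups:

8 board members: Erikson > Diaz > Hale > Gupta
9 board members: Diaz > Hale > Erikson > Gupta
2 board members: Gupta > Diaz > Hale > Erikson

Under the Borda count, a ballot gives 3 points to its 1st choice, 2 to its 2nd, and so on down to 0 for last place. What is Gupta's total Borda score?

6

Borda scores:
  Gupta: 8·0 + 9·0 + 2·3 = 6
  Erikson: 8·3 + 9·1 + 2·0 = 33
  Hale: 8·1 + 9·2 + 2·1 = 28
  Diaz: 8·2 + 9·3 + 2·2 = 47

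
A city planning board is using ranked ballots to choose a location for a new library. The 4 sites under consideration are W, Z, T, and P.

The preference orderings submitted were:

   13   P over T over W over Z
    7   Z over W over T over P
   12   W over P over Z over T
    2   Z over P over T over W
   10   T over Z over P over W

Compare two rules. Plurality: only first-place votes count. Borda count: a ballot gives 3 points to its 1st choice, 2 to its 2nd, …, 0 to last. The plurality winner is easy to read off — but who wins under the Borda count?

Plurality first-place counts: W 12, Z 9, T 10, P 13 → P.
Borda totals: W 63, Z 59, T 65, P 77 → P.

P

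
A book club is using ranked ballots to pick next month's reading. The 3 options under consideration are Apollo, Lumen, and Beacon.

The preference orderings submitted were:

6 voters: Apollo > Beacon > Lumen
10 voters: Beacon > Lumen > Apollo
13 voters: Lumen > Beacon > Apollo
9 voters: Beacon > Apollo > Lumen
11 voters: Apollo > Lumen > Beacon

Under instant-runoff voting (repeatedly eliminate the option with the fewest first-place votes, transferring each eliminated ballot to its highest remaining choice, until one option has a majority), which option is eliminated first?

Round 1: Beacon 19, Apollo 17, Lumen 13. Lumen has the fewest and is eliminated.
Round 2: Beacon 32, Apollo 17. Beacon has a majority.

Lumen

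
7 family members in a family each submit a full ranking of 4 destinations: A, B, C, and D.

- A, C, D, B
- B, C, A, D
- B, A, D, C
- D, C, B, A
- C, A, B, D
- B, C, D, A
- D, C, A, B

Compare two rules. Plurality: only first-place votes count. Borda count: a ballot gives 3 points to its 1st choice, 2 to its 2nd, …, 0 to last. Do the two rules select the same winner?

Plurality first-place counts: A 1, B 3, C 1, D 2 → B.
Borda totals: A 9, B 11, C 13, D 9 → C.
The two rules disagree: plurality picks B, Borda picks C.

No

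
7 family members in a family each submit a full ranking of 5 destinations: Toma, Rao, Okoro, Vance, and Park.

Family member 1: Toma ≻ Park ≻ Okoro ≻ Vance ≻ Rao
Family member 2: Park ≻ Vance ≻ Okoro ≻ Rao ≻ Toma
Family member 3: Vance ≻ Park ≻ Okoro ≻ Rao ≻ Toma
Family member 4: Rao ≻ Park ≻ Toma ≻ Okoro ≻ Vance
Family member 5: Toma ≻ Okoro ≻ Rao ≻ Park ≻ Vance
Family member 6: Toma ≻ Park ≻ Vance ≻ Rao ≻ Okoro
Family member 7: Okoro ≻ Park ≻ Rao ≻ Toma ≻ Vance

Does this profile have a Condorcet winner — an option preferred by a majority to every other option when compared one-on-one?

Head-to-head results (7 voters total):
Toma vs Rao: Rao wins 4–3.
Toma vs Okoro: Toma wins 4–3.
Toma vs Vance: Toma wins 5–2.
Toma vs Park: Park wins 4–3.
Rao vs Okoro: Okoro wins 5–2.
Rao vs Vance: Vance wins 4–3.
Rao vs Park: Park wins 5–2.
Okoro vs Vance: Okoro wins 4–3.
Okoro vs Park: Park wins 5–2.
Vance vs Park: Park wins 6–1.
Park beats each rival — Toma (4–3), Rao (5–2), Okoro (5–2), Vance (6–1) — so Park is the Condorcet winner.

Yes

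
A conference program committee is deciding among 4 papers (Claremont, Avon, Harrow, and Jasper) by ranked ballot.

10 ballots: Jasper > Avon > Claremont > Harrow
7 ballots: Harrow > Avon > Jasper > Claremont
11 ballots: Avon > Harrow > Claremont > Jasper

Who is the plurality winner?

Avon

First-place vote totals:
  Claremont: 0
  Avon: 11
  Harrow: 7
  Jasper: 10
Avon has the most first-place votes.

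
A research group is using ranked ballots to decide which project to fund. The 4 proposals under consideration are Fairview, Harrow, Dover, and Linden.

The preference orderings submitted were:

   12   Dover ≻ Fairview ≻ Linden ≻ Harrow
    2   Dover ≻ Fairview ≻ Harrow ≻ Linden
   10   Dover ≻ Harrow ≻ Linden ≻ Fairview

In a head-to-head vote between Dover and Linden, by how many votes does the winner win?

Ballots ranking Dover above Linden: 12+2+10 = 24.
Ballots ranking Linden above Dover: 0.
Dover wins 24–0, a margin of 24.

24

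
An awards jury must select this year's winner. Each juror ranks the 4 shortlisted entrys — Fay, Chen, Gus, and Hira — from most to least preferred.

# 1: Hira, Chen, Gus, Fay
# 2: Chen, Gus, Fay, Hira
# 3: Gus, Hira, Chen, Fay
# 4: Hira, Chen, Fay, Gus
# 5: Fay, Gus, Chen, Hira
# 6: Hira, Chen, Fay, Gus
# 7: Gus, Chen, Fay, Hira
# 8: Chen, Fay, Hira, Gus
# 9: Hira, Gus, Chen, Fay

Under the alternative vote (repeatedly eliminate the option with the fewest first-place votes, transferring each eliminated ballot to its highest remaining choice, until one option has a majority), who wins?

Hira

Round 1: Hira 4, Chen 2, Gus 2, Fay 1. Fay has the fewest and is eliminated.
Round 2: Hira 4, Gus 3, Chen 2. Chen has the fewest and is eliminated.
Round 3: Hira 5, Gus 4. Hira has a majority.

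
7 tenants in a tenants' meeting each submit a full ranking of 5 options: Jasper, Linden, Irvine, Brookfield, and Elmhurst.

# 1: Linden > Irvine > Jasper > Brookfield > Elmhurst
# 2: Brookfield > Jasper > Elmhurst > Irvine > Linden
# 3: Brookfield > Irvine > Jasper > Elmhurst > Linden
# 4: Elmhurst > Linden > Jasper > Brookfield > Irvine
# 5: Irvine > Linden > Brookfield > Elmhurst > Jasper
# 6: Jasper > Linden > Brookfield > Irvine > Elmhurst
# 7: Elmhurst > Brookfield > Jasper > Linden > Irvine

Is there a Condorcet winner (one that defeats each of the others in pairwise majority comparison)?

Head-to-head results (7 voters total):
Jasper vs Linden: Jasper wins 4–3.
Jasper vs Irvine: Jasper wins 4–3.
Jasper vs Brookfield: Brookfield wins 4–3.
Jasper vs Elmhurst: Jasper wins 4–3.
Linden vs Irvine: Linden wins 4–3.
Linden vs Brookfield: Linden wins 4–3.
Linden vs Elmhurst: Elmhurst wins 4–3.
Irvine vs Brookfield: Brookfield wins 5–2.
Irvine vs Elmhurst: Irvine wins 4–3.
Brookfield vs Elmhurst: Brookfield wins 5–2.
No candidate beats all others: Jasper beats Linden beats Brookfield beats Jasper, a majority cycle.

No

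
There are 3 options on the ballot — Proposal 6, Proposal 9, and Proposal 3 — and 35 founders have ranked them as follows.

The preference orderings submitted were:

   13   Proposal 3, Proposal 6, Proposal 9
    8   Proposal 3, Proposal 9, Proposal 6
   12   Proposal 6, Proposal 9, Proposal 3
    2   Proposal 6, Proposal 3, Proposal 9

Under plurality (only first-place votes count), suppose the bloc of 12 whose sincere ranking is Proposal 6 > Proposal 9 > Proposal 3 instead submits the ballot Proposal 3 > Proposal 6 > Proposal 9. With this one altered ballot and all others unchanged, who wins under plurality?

Proposal 3

First-place totals with the altered ballot: Proposal 6 2, Proposal 9 0, Proposal 3 33.
The winner is unchanged: still Proposal 3.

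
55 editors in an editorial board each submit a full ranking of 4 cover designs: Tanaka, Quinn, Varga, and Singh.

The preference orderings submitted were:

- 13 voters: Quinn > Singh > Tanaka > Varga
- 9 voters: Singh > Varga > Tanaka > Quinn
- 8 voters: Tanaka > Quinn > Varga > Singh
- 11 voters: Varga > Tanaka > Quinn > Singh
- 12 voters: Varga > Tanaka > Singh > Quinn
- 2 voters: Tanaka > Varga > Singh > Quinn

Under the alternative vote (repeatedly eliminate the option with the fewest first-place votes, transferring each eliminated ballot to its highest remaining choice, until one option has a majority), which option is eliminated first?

Singh

Round 1: Varga 23, Quinn 13, Tanaka 10, Singh 9. Singh has the fewest and is eliminated.
Round 2: Varga 32, Quinn 13, Tanaka 10. Varga has a majority.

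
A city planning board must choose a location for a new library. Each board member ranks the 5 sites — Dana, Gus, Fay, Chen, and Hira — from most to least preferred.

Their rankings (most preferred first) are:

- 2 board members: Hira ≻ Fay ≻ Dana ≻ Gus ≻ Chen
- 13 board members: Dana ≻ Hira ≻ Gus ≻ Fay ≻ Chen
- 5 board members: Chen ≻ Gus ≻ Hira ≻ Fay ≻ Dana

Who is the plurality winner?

Dana

First-place vote totals:
  Dana: 13
  Gus: 0
  Fay: 0
  Chen: 5
  Hira: 2
Dana has the most first-place votes.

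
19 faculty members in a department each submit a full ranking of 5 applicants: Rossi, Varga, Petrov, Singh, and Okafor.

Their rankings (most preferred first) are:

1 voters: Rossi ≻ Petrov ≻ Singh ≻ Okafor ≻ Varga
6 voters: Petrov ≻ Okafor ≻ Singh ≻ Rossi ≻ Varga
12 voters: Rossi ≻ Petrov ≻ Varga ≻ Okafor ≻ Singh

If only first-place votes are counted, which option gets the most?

Rossi

First-place vote totals:
  Rossi: 13
  Varga: 0
  Petrov: 6
  Singh: 0
  Okafor: 0
Rossi has the most first-place votes.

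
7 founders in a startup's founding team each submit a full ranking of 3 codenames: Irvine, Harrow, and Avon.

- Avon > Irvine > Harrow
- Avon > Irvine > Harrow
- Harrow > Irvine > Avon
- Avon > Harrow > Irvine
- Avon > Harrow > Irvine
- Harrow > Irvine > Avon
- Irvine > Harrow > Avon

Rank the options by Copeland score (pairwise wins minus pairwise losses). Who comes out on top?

Avon

Pairwise results:
  Irvine vs Harrow: Harrow wins 4–3.
  Irvine vs Avon: Avon wins 4–3.
  Harrow vs Avon: Avon wins 4–3.
Copeland scores (wins − losses):
  Irvine: 0 − 2 = -2
  Harrow: 1 − 1 = 0
  Avon: 2 − 0 = 2
Avon has the best Copeland score.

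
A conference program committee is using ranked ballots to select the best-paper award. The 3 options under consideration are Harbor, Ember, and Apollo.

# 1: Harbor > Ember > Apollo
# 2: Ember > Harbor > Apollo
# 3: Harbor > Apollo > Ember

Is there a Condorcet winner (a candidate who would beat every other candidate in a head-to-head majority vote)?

Yes

Head-to-head results (3 voters total):
Harbor vs Ember: Harbor wins 2–1.
Harbor vs Apollo: Harbor wins 3–0.
Ember vs Apollo: Ember wins 2–1.
Harbor beats each rival — Ember (2–1), Apollo (3–0) — so Harbor is the Condorcet winner.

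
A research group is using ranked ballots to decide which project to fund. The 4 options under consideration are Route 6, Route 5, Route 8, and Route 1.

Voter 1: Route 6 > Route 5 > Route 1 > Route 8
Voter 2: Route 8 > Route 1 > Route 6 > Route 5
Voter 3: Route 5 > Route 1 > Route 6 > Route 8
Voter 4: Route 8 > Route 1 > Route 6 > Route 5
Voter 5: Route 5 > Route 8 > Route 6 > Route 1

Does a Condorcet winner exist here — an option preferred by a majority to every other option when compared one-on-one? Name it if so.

There is no Condorcet winner

Head-to-head results (5 voters total):
Route 6 vs Route 5: Route 6 wins 3–2.
Route 6 vs Route 8: Route 8 wins 3–2.
Route 6 vs Route 1: Route 1 wins 3–2.
Route 5 vs Route 8: Route 5 wins 3–2.
Route 5 vs Route 1: Route 5 wins 3–2.
Route 8 vs Route 1: Route 8 wins 3–2.
No candidate beats all others: Route 6 beats Route 5 beats Route 8 beats Route 6, a majority cycle.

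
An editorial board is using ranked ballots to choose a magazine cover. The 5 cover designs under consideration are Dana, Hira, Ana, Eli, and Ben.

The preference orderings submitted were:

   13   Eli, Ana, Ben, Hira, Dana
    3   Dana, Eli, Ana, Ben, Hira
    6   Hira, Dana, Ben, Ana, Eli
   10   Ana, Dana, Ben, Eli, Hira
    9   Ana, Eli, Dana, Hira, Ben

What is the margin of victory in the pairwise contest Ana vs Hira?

29

Ballots ranking Ana above Hira: 13+3+10+9 = 35.
Ballots ranking Hira above Ana: 6.
Ana wins 35–6, a margin of 29.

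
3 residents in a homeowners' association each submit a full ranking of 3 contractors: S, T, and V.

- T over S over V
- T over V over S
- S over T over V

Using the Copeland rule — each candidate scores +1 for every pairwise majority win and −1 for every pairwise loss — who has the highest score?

Pairwise results:
  S vs T: T wins 2–1.
  S vs V: S wins 2–1.
  T vs V: T wins 3–0.
Copeland scores (wins − losses):
  S: 1 − 1 = 0
  T: 2 − 0 = 2
  V: 0 − 2 = -2
T has the best Copeland score.

T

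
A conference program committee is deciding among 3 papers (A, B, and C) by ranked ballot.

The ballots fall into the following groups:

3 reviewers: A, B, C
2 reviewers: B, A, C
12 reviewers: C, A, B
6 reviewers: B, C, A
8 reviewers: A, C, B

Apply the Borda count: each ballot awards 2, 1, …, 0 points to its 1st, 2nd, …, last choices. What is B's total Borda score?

19

Borda scores:
  A: 3·2 + 2·1 + 12·1 + 6·0 + 8·2 = 36
  B: 3·1 + 2·2 + 12·0 + 6·2 + 8·0 = 19
  C: 3·0 + 2·0 + 12·2 + 6·1 + 8·1 = 38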